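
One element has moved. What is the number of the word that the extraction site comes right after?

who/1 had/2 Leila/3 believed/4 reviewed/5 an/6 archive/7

4

The displaced element is "who" (word 1).
It is linked across 1 clause boundary (Ø).
It functions as the subject of "reviewed", so the gap sits immediately after word 4 ("believed").
Base order: Leila had believed that who reviewed an archive.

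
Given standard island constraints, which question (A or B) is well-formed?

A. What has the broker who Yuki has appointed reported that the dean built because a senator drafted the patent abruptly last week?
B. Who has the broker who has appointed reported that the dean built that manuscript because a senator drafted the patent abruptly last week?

A

In B, the wh-phrase is extracted from inside a complex-NP island (relative clause) (introduced by "who"), which blocks movement.
In A, the extraction path crosses only that-complement boundaries, which are transparent.
So A is grammatical.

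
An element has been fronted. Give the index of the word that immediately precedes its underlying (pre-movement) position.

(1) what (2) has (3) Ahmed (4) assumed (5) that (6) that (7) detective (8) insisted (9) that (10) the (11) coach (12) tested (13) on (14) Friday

The displaced element is "what" (word 1).
It is linked across 2 clause boundaries (that → that).
It functions as the direct object of "tested", so the gap sits immediately after word 12 ("tested").
Base order: Ahmed has assumed that that detective insisted that the coach tested what on Friday.

12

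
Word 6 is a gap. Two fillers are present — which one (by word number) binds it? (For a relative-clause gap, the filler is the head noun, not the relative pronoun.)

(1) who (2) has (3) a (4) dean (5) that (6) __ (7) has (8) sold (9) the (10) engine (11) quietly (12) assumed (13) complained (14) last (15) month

4

The marked gap is inside the relative clause, the subject of "sold".
Its filler is the head noun "dean" (via "that"), at word 4.
(The other dependency links word 1 to a gap after word 12.)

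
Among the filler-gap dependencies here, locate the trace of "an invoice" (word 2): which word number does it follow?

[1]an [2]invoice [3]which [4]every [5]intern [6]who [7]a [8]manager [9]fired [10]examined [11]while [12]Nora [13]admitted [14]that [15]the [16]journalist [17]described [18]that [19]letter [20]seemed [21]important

10

The displaced element is "an invoice" (word 2).
It functions as the direct object of "examined", so the gap sits immediately after word 10 ("examined").
Base order: Every intern who a manager fired examined an invoice while Nora admitted that the journalist described that letter.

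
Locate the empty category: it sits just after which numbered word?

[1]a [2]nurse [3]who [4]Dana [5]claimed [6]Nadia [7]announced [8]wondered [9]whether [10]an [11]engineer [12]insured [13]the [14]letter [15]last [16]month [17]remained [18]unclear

The displaced element is "a nurse" (word 2).
It is linked across 2 clause boundaries (Ø → Ø).
It functions as the subject of "wondered", so the gap sits immediately after word 7 ("announced").
Base order: Dana claimed Nadia announced that a nurse wondered whether an engineer insured the letter last month.

7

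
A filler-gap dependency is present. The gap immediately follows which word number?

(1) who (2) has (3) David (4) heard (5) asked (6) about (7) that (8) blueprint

4

The displaced element is "who" (word 1).
It is linked across 1 clause boundary (Ø).
It functions as the subject of "asked", so the gap sits immediately after word 4 ("heard").
Base order: David has heard that who asked about that blueprint.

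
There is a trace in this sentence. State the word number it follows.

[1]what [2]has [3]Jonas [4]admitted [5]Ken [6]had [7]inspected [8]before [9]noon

7

The displaced element is "what" (word 1).
It is linked across 1 clause boundary (Ø).
It functions as the direct object of "inspected", so the gap sits immediately after word 7 ("inspected").
Base order: Jonas has admitted Ken had inspected what before noon.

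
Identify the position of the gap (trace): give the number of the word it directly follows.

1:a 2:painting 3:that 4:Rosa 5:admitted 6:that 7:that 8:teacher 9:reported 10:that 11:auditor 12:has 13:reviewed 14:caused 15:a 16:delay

The displaced element is "a painting" (word 2).
It is linked across 2 clause boundaries (that → Ø).
It functions as the direct object of "reviewed", so the gap sits immediately after word 13 ("reviewed").
Base order: Rosa admitted that that teacher reported that auditor has reviewed a painting.

13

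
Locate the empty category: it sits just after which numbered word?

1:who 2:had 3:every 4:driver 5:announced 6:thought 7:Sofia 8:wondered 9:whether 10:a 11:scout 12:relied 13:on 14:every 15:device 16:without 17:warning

The displaced element is "who" (word 1).
It is linked across 1 clause boundary (Ø).
It functions as the subject of "thought", so the gap sits immediately after word 5 ("announced").
Base order: Every driver had announced that who thought Sofia wondered whether a scout relied on every device without warning.

5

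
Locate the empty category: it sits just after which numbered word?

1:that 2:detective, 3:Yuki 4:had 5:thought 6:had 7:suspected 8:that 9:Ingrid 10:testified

The displaced element is "that detective" (word 2).
It is linked across 1 clause boundary (Ø).
It functions as the subject of "suspected", so the gap sits immediately after word 5 ("thought").
Base order: Yuki had thought that that detective had suspected that Ingrid testified.

5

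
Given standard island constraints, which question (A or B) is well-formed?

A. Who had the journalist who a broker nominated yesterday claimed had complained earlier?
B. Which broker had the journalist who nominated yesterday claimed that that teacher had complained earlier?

A

In B, the wh-phrase is extracted from inside a complex-NP island (relative clause) (introduced by "who"), which blocks movement.
In A, the extraction path crosses only that-complement boundaries, which are transparent.
So A is grammatical.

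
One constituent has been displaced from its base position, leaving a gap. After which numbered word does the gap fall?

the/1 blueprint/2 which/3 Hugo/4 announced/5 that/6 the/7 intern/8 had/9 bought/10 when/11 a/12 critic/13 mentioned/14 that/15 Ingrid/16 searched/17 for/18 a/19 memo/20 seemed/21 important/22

10

The displaced element is "the blueprint" (word 2).
It is linked across 1 clause boundary (that).
It functions as the direct object of "bought", so the gap sits immediately after word 10 ("bought").
Base order: Hugo announced that the intern had bought the blueprint when a critic mentioned that Ingrid searched for a memo.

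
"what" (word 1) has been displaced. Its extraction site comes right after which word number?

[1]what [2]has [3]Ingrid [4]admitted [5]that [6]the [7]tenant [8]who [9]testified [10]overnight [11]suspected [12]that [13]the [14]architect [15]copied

The displaced element is "what" (word 1).
It is linked across 2 clause boundaries (that → that).
It functions as the direct object of "copied", so the gap sits immediately after word 15 ("copied").
Base order: Ingrid has admitted that the tenant who testified overnight suspected that the architect copied what.

15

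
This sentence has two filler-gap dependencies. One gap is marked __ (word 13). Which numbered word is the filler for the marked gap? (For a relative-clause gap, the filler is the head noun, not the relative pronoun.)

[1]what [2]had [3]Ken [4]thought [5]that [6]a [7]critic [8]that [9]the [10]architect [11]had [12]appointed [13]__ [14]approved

The marked gap is inside the relative clause, the direct object of "appointed".
Its filler is the head noun "critic" (via "that"), at word 7.
(The other dependency links word 1 to a gap after word 14.)

7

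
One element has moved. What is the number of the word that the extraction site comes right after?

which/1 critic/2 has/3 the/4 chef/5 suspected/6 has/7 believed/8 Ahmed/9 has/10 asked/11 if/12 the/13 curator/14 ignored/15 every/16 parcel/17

The displaced element is "which critic" (word 2).
It is linked across 1 clause boundary (Ø).
It functions as the subject of "believed", so the gap sits immediately after word 6 ("suspected").
Base order: The chef has suspected which critic has believed Ahmed has asked if the curator ignored every parcel.

6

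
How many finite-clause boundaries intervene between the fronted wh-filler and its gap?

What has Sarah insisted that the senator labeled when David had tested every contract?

1

"what" is extracted from the object of "labeled".
Boundaries crossed, outermost first: [that] — 1 in total.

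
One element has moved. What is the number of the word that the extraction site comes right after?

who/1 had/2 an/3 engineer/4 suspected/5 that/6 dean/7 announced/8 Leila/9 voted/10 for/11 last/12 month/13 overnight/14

The displaced element is "who" (word 1).
It is linked across 2 clause boundaries (Ø → Ø).
It functions as the object of the preposition "for" of "voted", so the gap sits immediately after word 11 ("for").
Base order: An engineer had suspected that dean announced Leila voted for who last month overnight.

11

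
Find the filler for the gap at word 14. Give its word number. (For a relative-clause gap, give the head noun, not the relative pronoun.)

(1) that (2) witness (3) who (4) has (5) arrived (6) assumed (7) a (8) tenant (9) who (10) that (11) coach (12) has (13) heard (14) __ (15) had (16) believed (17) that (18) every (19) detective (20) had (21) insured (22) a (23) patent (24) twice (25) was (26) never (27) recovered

The gap at 14 is the subject of "believed", inside a relative clause.
The relative pronoun is "who" (word 9); it is bound by the head noun immediately before it.
Its filler is the head noun "tenant", at word 8.

8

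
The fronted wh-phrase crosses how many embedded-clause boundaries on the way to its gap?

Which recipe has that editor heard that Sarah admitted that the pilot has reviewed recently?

"which recipe" is extracted from the object of "reviewed".
Boundaries crossed, outermost first: [that], [that] — 2 in total.

2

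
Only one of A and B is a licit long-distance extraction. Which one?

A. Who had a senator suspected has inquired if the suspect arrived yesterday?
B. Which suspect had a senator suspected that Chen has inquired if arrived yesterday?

A

In B, the wh-phrase is extracted from inside a wh-island (introduced by "if"), which blocks movement.
In A, the extraction path crosses only that-complement boundaries, which are transparent.
So A is grammatical.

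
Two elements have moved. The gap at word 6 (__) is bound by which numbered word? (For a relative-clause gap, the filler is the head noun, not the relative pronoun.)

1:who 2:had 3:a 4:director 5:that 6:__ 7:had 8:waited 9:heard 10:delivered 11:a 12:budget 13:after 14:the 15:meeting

The marked gap is inside the relative clause, the subject of "waited".
Its filler is the head noun "director" (via "that"), at word 4.
(The other dependency links word 1 to a gap after word 9.)

4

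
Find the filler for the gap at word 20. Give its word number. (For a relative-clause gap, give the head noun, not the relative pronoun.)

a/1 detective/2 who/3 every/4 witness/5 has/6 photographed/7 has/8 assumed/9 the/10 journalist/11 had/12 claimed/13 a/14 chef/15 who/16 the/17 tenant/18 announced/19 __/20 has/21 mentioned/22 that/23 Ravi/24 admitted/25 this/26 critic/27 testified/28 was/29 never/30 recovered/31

The gap at 20 is the subject of "mentioned", inside a relative clause.
The relative pronoun is "who" (word 16); it is bound by the head noun immediately before it.
Its filler is the head noun "chef", at word 15.

15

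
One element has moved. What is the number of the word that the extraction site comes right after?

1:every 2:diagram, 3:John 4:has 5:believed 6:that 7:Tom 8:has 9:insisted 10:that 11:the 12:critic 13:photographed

The displaced element is "every diagram" (word 2).
It is linked across 2 clause boundaries (that → that).
It functions as the direct object of "photographed", so the gap sits immediately after word 13 ("photographed").
Base order: John has believed that Tom has insisted that the critic photographed every diagram.

13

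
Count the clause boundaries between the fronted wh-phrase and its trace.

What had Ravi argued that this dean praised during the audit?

"what" is extracted from the object of "praised".
Boundaries crossed, outermost first: [that] — 1 in total.

1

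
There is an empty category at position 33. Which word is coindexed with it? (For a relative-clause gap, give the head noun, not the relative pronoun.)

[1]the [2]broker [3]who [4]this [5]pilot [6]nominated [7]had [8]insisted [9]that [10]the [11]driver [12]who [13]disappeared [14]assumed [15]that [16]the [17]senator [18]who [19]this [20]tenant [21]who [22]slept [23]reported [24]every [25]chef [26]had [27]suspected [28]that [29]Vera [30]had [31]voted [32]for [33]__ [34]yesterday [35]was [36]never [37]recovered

17

The gap at 33 is the prepositional object of "voted", inside a relative clause.
The relative pronoun is "who" (word 18); it is bound by the head noun immediately before it.
Its filler is the head noun "senator", at word 17.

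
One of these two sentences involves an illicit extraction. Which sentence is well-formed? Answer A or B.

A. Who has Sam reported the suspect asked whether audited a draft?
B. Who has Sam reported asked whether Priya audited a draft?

B

In A, the wh-phrase is extracted from inside a wh-island (introduced by "whether"), which blocks movement.
In B, the extraction path crosses only that-complement boundaries, which are transparent.
So B is grammatical.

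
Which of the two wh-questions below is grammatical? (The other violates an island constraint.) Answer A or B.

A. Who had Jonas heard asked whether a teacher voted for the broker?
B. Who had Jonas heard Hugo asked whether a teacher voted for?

In B, the wh-phrase is extracted from inside a wh-island (introduced by "whether"), which blocks movement.
In A, the extraction path crosses only that-complement boundaries, which are transparent.
So A is grammatical.

A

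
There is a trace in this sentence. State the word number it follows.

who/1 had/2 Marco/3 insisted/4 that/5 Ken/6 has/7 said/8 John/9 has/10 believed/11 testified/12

The displaced element is "who" (word 1).
It is linked across 3 clause boundaries (that → Ø → Ø).
It functions as the subject of "testified", so the gap sits immediately after word 11 ("believed").
Base order: Marco had insisted that Ken has said John has believed that who testified.

11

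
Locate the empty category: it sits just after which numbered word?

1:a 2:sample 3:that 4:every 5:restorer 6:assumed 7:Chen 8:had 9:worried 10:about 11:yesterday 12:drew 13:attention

The displaced element is "a sample" (word 2).
It is linked across 1 clause boundary (Ø).
It functions as the object of the preposition "about" of "worried", so the gap sits immediately after word 10 ("about").
Base order: Every restorer assumed Chen had worried about a sample yesterday.

10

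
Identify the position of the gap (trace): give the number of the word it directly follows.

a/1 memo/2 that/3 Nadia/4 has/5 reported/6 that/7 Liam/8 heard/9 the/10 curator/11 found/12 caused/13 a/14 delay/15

The displaced element is "a memo" (word 2).
It is linked across 2 clause boundaries (that → Ø).
It functions as the direct object of "found", so the gap sits immediately after word 12 ("found").
Base order: Nadia has reported that Liam heard the curator found a memo.

12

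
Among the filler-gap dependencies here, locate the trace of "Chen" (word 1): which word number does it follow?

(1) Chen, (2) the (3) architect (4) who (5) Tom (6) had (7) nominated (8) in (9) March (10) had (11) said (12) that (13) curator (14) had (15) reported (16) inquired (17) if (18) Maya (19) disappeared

The displaced element is "Chen" (word 1).
It is linked across 2 clause boundaries (Ø → Ø).
It functions as the subject of "inquired", so the gap sits immediately after word 15 ("reported").
Base order: The architect who Tom had nominated in March had said that curator had reported Chen inquired if Maya disappeared.

15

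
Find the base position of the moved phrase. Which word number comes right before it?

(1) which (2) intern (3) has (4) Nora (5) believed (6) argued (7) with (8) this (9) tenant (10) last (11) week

5

The displaced element is "which intern" (word 2).
It is linked across 1 clause boundary (Ø).
It functions as the subject of "argued", so the gap sits immediately after word 5 ("believed").
Base order: Nora has believed that which intern argued with this tenant last week.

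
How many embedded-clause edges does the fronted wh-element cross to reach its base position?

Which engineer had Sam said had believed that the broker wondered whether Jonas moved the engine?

1

"which engineer" is extracted from the subject of "believed".
Boundaries crossed, outermost first: [Ø] — 1 in total.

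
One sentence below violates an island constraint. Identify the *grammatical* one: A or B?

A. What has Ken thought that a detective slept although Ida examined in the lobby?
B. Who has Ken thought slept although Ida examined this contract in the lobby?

B

In A, the wh-phrase is extracted from inside an adjunct island (introduced by "although"), which blocks movement.
In B, the extraction path crosses only that-complement boundaries, which are transparent.
So B is grammatical.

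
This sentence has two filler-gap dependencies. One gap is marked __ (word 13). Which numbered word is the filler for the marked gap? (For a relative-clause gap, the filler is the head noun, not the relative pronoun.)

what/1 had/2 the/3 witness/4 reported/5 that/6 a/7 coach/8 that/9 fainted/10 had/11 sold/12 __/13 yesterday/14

1

The marked gap is the direct object of "sold".
Its filler is the fronted wh-phrase "what", at word 1.
(The other dependency links word 8 to a gap after word 9.)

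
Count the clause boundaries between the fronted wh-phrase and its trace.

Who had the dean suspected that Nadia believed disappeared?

2

"who" is extracted from the subject of "disappeared".
Boundaries crossed, outermost first: [that], [Ø] — 2 in total.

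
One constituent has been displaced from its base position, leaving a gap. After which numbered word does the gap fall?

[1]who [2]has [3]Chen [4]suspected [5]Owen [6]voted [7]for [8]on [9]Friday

The displaced element is "who" (word 1).
It is linked across 1 clause boundary (Ø).
It functions as the object of the preposition "for" of "voted", so the gap sits immediately after word 7 ("for").
Base order: Chen has suspected Owen voted for who on Friday.

7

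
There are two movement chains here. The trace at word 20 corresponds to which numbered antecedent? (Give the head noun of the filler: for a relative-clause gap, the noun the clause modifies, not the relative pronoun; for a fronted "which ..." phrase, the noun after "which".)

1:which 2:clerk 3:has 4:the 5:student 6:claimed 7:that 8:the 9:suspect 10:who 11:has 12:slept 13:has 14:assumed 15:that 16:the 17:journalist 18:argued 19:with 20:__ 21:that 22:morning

The marked gap is the object of the preposition "with" of "argued".
Its filler is the fronted wh-phrase "which clerk", at word 2.
(The other dependency links word 9 to a gap after word 10.)

2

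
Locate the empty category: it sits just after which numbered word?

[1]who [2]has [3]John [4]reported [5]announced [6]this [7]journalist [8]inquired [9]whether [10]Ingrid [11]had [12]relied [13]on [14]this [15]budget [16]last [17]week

The displaced element is "who" (word 1).
It is linked across 1 clause boundary (Ø).
It functions as the subject of "announced", so the gap sits immediately after word 4 ("reported").
Base order: John has reported that who announced this journalist inquired whether Ingrid had relied on this budget last week.

4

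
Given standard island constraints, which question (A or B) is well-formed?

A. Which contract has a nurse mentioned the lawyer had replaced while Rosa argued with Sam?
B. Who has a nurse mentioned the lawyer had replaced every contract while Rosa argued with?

In B, the wh-phrase is extracted from inside an adjunct island (introduced by "while"), which blocks movement.
In A, the extraction path crosses only that-complement boundaries, which are transparent.
So A is grammatical.

A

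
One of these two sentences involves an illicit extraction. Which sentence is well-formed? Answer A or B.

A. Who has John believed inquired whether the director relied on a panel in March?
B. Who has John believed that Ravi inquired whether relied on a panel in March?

A

In B, the wh-phrase is extracted from inside a wh-island (introduced by "whether"), which blocks movement.
In A, the extraction path crosses only that-complement boundaries, which are transparent.
So A is grammatical.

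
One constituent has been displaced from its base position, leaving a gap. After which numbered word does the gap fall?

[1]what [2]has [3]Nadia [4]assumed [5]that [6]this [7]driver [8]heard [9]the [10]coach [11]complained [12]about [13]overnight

12

The displaced element is "what" (word 1).
It is linked across 2 clause boundaries (that → Ø).
It functions as the object of the preposition "about" of "complained", so the gap sits immediately after word 12 ("about").
Base order: Nadia has assumed that this driver heard the coach complained about what overnight.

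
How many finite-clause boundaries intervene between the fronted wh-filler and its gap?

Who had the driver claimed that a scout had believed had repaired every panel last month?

2

"who" is extracted from the subject of "repaired".
Boundaries crossed, outermost first: [that], [Ø] — 2 in total.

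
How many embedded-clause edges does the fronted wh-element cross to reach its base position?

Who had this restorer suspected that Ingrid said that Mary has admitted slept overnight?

3

"who" is extracted from the subject of "slept".
Boundaries crossed, outermost first: [that], [that], [Ø] — 3 in total.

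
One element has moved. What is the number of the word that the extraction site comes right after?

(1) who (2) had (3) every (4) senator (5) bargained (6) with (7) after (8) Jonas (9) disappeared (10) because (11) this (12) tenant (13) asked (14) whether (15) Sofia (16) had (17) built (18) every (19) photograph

6

The displaced element is "who" (word 1).
It functions as the object of the preposition "with" of "bargained", so the gap sits immediately after word 6 ("with").
Base order: Every senator had bargained with who after Jonas disappeared because this tenant asked whether Sofia had built every photograph.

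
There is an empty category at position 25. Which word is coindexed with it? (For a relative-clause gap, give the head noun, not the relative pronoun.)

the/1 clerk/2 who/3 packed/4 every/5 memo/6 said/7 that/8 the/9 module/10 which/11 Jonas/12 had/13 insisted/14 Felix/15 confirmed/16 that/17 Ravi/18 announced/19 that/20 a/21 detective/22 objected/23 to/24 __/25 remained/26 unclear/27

The gap at 25 is the prepositional object of "objected", inside a relative clause.
The relative pronoun is "which" (word 11); it is bound by the head noun immediately before it.
Its filler is the head noun "module", at word 10.

10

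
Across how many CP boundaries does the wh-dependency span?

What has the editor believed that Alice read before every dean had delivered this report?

"what" is extracted from the object of "read".
Boundaries crossed, outermost first: [that] — 1 in total.

1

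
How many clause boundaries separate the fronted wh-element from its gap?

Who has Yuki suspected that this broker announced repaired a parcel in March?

2

"who" is extracted from the subject of "repaired".
Boundaries crossed, outermost first: [that], [Ø] — 2 in total.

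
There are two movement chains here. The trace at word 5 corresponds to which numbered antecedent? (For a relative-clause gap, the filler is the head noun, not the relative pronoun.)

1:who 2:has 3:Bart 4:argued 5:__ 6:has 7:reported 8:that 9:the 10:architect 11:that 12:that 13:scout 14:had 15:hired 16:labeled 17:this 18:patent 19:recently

The marked gap is the subject of "reported".
Its filler is the fronted wh-phrase "who", at word 1.
(The other dependency links word 10 to a gap after word 15.)

1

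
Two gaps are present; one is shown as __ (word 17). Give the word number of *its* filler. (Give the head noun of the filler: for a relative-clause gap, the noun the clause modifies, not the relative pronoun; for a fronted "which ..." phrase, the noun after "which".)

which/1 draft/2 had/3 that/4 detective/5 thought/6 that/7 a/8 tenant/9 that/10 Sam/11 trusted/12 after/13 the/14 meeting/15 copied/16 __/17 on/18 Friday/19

The marked gap is the direct object of "copied".
Its filler is the fronted wh-phrase "which draft", at word 2.
(The other dependency links word 9 to a gap after word 12.)

2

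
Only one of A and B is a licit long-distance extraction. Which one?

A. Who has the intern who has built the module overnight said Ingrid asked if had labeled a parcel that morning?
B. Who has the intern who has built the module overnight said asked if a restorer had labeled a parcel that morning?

B

In A, the wh-phrase is extracted from inside a wh-island (introduced by "if"), which blocks movement.
In B, the extraction path crosses only that-complement boundaries, which are transparent.
So B is grammatical.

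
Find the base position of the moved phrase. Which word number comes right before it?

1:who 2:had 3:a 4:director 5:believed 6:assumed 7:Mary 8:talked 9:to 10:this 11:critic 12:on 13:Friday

The displaced element is "who" (word 1).
It is linked across 1 clause boundary (Ø).
It functions as the subject of "assumed", so the gap sits immediately after word 5 ("believed").
Base order: A director had believed that who assumed Mary talked to this critic on Friday.

5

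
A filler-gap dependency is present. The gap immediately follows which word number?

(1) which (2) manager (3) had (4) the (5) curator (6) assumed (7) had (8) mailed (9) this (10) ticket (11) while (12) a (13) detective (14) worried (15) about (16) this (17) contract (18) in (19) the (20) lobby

6

The displaced element is "which manager" (word 2).
It is linked across 1 clause boundary (Ø).
It functions as the subject of "mailed", so the gap sits immediately after word 6 ("assumed").
Base order: The curator had assumed that which manager had mailed this ticket while a detective worried about this contract in the lobby.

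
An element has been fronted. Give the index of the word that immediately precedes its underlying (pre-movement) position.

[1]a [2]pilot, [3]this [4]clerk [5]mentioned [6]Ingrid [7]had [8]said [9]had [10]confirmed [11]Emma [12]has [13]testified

The displaced element is "a pilot" (word 2).
It is linked across 2 clause boundaries (Ø → Ø).
It functions as the subject of "confirmed", so the gap sits immediately after word 8 ("said").
Base order: This clerk mentioned Ingrid had said that a pilot had confirmed Emma has testified.

8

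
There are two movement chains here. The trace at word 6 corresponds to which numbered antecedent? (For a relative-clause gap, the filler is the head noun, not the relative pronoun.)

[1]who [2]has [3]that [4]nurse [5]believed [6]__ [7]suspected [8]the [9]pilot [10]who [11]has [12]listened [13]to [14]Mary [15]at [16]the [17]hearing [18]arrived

The marked gap is the subject of "suspected".
Its filler is the fronted wh-phrase "who", at word 1.
(The other dependency links word 9 to a gap after word 10.)

1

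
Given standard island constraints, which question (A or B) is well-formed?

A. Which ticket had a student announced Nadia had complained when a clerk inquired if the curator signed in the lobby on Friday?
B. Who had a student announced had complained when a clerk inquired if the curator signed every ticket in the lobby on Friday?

B

In A, the wh-phrase is extracted from inside an adjunct island (introduced by "when"), which blocks movement.
In B, the extraction path crosses only that-complement boundaries, which are transparent.
So B is grammatical.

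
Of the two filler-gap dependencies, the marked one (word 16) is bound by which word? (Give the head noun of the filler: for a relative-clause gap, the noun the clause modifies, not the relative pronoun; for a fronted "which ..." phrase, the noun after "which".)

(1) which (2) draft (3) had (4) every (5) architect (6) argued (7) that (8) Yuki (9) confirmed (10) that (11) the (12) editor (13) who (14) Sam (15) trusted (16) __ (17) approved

12

The marked gap is inside the relative clause, the direct object of "trusted".
Its filler is the head noun "editor" (via "who"), at word 12.
(The other dependency links word 2 to a gap after word 17.)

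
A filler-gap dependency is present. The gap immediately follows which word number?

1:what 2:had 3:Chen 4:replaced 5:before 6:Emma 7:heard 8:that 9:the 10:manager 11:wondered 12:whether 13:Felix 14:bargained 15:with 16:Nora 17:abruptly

4

The displaced element is "what" (word 1).
It functions as the direct object of "replaced", so the gap sits immediately after word 4 ("replaced").
Base order: Chen had replaced what before Emma heard that the manager wondered whether Felix bargained with Nora abruptly.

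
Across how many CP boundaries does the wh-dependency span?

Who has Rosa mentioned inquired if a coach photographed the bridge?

1

"who" is extracted from the subject of "inquired".
Boundaries crossed, outermost first: [Ø] — 1 in total.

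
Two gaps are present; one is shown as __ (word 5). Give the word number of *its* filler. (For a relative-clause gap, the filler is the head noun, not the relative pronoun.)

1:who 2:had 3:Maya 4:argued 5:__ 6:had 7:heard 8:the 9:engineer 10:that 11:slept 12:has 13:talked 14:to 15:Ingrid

1

The marked gap is the subject of "heard".
Its filler is the fronted wh-phrase "who", at word 1.
(The other dependency links word 9 to a gap after word 10.)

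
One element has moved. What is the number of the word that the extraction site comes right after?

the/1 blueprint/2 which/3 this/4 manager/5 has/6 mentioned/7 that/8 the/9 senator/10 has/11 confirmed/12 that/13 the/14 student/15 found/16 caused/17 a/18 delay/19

The displaced element is "the blueprint" (word 2).
It is linked across 2 clause boundaries (that → that).
It functions as the direct object of "found", so the gap sits immediately after word 16 ("found").
Base order: This manager has mentioned that the senator has confirmed that the student found the blueprint.

16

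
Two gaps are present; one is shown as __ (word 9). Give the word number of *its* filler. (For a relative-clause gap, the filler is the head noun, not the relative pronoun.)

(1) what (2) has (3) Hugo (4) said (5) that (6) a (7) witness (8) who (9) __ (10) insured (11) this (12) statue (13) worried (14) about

7

The marked gap is inside the relative clause, the subject of "insured".
Its filler is the head noun "witness" (via "who"), at word 7.
(The other dependency links word 1 to a gap after word 14.)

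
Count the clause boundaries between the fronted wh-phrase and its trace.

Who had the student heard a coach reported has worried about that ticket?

"who" is extracted from the subject of "worried".
Boundaries crossed, outermost first: [Ø], [Ø] — 2 in total.

2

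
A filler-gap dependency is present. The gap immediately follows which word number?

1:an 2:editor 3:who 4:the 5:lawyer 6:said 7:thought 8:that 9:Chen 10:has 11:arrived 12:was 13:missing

The displaced element is "an editor" (word 2).
It is linked across 1 clause boundary (Ø).
It functions as the subject of "thought", so the gap sits immediately after word 6 ("said").
Base order: The lawyer said that an editor thought that Chen has arrived.

6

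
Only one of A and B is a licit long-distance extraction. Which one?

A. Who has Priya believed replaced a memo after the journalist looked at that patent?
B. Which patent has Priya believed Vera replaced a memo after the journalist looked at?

A

In B, the wh-phrase is extracted from inside an adjunct island (introduced by "after"), which blocks movement.
In A, the extraction path crosses only that-complement boundaries, which are transparent.
So A is grammatical.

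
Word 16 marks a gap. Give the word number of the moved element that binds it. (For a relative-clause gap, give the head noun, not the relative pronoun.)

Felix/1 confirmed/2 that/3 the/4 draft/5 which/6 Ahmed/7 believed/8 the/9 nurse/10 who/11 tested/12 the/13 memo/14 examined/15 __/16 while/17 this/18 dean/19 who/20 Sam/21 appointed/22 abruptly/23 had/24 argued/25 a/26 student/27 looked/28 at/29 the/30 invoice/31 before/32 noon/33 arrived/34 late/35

5

The gap at 16 is the object of "examined", inside a relative clause.
The relative pronoun is "which" (word 6); it is bound by the head noun immediately before it.
Its filler is the head noun "draft", at word 5.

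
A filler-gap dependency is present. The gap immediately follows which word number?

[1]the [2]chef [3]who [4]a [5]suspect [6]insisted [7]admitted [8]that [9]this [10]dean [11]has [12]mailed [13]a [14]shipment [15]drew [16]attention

The displaced element is "the chef" (word 2).
It is linked across 1 clause boundary (Ø).
It functions as the subject of "admitted", so the gap sits immediately after word 6 ("insisted").
Base order: A suspect insisted that the chef admitted that this dean has mailed a shipment.

6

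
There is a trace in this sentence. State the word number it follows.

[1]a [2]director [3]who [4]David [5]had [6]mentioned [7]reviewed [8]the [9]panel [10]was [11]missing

The displaced element is "a director" (word 2).
It is linked across 1 clause boundary (Ø).
It functions as the subject of "reviewed", so the gap sits immediately after word 6 ("mentioned").
Base order: David had mentioned that a director reviewed the panel.

6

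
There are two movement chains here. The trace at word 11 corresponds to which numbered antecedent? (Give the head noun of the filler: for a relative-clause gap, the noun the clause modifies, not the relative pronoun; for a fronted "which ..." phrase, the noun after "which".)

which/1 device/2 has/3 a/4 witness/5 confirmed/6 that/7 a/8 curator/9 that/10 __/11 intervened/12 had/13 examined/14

9

The marked gap is inside the relative clause, the subject of "intervened".
Its filler is the head noun "curator" (via "that"), at word 9.
(The other dependency links word 2 to a gap after word 14.)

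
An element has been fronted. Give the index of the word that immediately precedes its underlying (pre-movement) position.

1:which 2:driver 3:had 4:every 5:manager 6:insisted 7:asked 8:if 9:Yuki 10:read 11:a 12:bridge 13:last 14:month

6

The displaced element is "which driver" (word 2).
It is linked across 1 clause boundary (Ø).
It functions as the subject of "asked", so the gap sits immediately after word 6 ("insisted").
Base order: Every manager had insisted which driver asked if Yuki read a bridge last month.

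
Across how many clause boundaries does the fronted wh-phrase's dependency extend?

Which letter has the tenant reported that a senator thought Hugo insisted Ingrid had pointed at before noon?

3

"which letter" is extracted from the PP object of "pointed".
Boundaries crossed, outermost first: [that], [Ø], [Ø] — 3 in total.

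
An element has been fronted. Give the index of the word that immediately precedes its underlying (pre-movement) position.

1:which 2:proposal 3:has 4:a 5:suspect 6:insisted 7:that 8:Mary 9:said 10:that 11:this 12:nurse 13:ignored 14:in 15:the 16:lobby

The displaced element is "which proposal" (word 2).
It is linked across 2 clause boundaries (that → that).
It functions as the direct object of "ignored", so the gap sits immediately after word 13 ("ignored").
Base order: A suspect has insisted that Mary said that this nurse ignored which proposal in the lobby.

13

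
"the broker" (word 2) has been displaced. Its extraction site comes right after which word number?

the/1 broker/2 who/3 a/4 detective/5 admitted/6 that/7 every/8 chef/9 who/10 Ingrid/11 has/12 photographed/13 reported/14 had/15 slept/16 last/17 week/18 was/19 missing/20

The displaced element is "the broker" (word 2).
It is linked across 2 clause boundaries (that → Ø).
It functions as the subject of "slept", so the gap sits immediately after word 14 ("reported").
Base order: A detective admitted that every chef who Ingrid has photographed reported that the broker had slept last week.

14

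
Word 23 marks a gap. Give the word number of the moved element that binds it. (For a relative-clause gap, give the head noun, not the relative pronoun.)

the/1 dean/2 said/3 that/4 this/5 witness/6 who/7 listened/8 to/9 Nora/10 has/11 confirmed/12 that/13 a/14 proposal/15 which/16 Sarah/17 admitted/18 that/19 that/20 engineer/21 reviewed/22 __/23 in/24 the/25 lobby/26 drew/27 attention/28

15

The gap at 23 is the object of "reviewed", inside a relative clause.
The relative pronoun is "which" (word 16); it is bound by the head noun immediately before it.
Its filler is the head noun "proposal", at word 15.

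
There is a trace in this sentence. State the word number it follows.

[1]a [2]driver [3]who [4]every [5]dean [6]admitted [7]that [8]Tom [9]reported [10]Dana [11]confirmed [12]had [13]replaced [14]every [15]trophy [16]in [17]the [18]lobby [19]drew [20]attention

11

The displaced element is "a driver" (word 2).
It is linked across 3 clause boundaries (that → Ø → Ø).
It functions as the subject of "replaced", so the gap sits immediately after word 11 ("confirmed").
Base order: Every dean admitted that Tom reported Dana confirmed a driver had replaced every trophy in the lobby.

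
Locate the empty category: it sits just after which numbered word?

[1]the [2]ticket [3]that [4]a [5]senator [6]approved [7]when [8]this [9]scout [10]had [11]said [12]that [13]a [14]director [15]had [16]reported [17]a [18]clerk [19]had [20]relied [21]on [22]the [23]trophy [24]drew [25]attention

6

The displaced element is "the ticket" (word 2).
It functions as the direct object of "approved", so the gap sits immediately after word 6 ("approved").
Base order: A senator approved the ticket when this scout had said that a director had reported a clerk had relied on the trophy.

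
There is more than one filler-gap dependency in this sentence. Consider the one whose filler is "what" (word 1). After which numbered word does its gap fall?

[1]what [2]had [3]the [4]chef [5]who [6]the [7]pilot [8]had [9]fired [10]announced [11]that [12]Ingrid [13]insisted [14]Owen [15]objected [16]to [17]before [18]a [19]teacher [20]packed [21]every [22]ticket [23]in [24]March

16

The displaced element is "what" (word 1).
It is linked across 2 clause boundaries (that → Ø).
It functions as the object of the preposition "to" of "objected", so the gap sits immediately after word 16 ("to").
Base order: The chef who the pilot had fired had announced that Ingrid insisted Owen objected to what before a teacher packed every ticket in March.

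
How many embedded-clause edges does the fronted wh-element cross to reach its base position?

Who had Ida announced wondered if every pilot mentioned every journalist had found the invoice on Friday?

"who" is extracted from the subject of "wondered".
Boundaries crossed, outermost first: [Ø] — 1 in total.

1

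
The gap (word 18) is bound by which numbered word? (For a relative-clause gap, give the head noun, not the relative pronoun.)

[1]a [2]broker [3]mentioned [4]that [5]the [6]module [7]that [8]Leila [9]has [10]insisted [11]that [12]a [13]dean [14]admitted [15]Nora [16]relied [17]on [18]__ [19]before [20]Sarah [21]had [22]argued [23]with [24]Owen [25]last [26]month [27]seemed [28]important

The gap at 18 is the prepositional object of "relied", inside a relative clause.
The relative pronoun is "that" (word 7); it is bound by the head noun immediately before it.
Its filler is the head noun "module", at word 6.

6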